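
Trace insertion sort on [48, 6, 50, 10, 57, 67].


Initial: [48, 6, 50, 10, 57, 67]
Insert 6: [6, 48, 50, 10, 57, 67]
Insert 50: [6, 48, 50, 10, 57, 67]
Insert 10: [6, 10, 48, 50, 57, 67]
Insert 57: [6, 10, 48, 50, 57, 67]
Insert 67: [6, 10, 48, 50, 57, 67]

Sorted: [6, 10, 48, 50, 57, 67]


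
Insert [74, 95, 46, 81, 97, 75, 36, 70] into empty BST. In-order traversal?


Insert 74: root
Insert 95: R from 74
Insert 46: L from 74
Insert 81: R from 74 -> L from 95
Insert 97: R from 74 -> R from 95
Insert 75: R from 74 -> L from 95 -> L from 81
Insert 36: L from 74 -> L from 46
Insert 70: L from 74 -> R from 46

In-order: [36, 46, 70, 74, 75, 81, 95, 97]


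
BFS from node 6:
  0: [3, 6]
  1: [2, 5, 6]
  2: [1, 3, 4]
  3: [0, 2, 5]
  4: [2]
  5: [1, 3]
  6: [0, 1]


Visit 6, enqueue [0, 1]
Visit 0, enqueue [3]
Visit 1, enqueue [2, 5]
Visit 3, enqueue []
Visit 2, enqueue [4]
Visit 5, enqueue []
Visit 4, enqueue []

BFS order: [6, 0, 1, 3, 2, 5, 4]


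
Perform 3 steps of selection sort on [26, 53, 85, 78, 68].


Initial: [26, 53, 85, 78, 68]
Step 1: min=26 at 0
  Swap: [26, 53, 85, 78, 68]
Step 2: min=53 at 1
  Swap: [26, 53, 85, 78, 68]
Step 3: min=68 at 4
  Swap: [26, 53, 68, 78, 85]

After 3 steps: [26, 53, 68, 78, 85]


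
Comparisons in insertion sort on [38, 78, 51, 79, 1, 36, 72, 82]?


Algorithm: insertion sort
Input: [38, 78, 51, 79, 1, 36, 72, 82]
Sorted: [1, 36, 38, 51, 72, 78, 79, 82]

17


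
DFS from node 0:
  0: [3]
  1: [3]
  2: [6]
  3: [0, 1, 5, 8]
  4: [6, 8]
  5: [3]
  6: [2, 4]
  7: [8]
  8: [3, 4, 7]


Visit 0, push [3]
Visit 3, push [8, 5, 1]
Visit 1, push []
Visit 5, push []
Visit 8, push [7, 4]
Visit 4, push [6]
Visit 6, push [2]
Visit 2, push []
Visit 7, push []

DFS order: [0, 3, 1, 5, 8, 4, 6, 2, 7]


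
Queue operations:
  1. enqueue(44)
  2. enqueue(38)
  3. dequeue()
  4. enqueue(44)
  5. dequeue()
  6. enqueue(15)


enqueue(44) -> [44]
enqueue(38) -> [44, 38]
dequeue()->44, [38]
enqueue(44) -> [38, 44]
dequeue()->38, [44]
enqueue(15) -> [44, 15]

Final queue: [44, 15]


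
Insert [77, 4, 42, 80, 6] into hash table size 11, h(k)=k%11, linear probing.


Insert 77: h=0 -> slot 0
Insert 4: h=4 -> slot 4
Insert 42: h=9 -> slot 9
Insert 80: h=3 -> slot 3
Insert 6: h=6 -> slot 6

Table: [77, None, None, 80, 4, None, 6, None, None, 42, None]


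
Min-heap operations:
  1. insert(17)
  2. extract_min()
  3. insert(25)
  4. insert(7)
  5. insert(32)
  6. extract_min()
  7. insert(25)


insert(17) -> [17]
extract_min()->17, []
insert(25) -> [25]
insert(7) -> [7, 25]
insert(32) -> [7, 25, 32]
extract_min()->7, [25, 32]
insert(25) -> [25, 32, 25]

Final heap: [25, 32, 25]


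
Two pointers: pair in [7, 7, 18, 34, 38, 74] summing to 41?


lo=0(7)+hi=5(74)=81
lo=0(7)+hi=4(38)=45
lo=0(7)+hi=3(34)=41

Yes: 7+34=41


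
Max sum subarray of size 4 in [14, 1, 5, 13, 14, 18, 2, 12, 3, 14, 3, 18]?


[0:4]: 33
[1:5]: 33
[2:6]: 50
[3:7]: 47
[4:8]: 46
[5:9]: 35
[6:10]: 31
[7:11]: 32
[8:12]: 38

Max: 50 at [2:6]


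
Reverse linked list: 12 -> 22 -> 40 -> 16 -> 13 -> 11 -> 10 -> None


Step 1: curr=12, set curr.next=prev(None) | reversed so far: 12
Step 2: curr=22, set curr.next=prev(12) | reversed so far: 22 -> 12
Step 3: curr=40, set curr.next=prev(22) | reversed so far: 40 -> 22 -> 12
Step 4: curr=16, set curr.next=prev(40) | reversed so far: 16 -> 40 -> 22 -> 12
Step 5: curr=13, set curr.next=prev(16) | reversed so far: 13 -> 16 -> 40 -> 22 -> 12
Step 6: curr=11, set curr.next=prev(13) | reversed so far: 11 -> 13 -> 16 -> 40 -> 22 -> 12
Step 7: curr=10, set curr.next=prev(11) | reversed so far: 10 -> 11 -> 13 -> 16 -> 40 -> 22 -> 12

10 -> 11 -> 13 -> 16 -> 40 -> 22 -> 12 -> None


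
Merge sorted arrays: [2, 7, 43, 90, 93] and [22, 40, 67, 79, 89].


Take 2 from A
Take 7 from A
Take 22 from B
Take 40 from B
Take 43 from A
Take 67 from B
Take 79 from B
Take 89 from B

Merged: [2, 7, 22, 40, 43, 67, 79, 89, 90, 93]


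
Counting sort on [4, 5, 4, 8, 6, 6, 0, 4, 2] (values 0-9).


Input: [4, 5, 4, 8, 6, 6, 0, 4, 2]
Counts: [1, 0, 1, 0, 3, 1, 2, 0, 1, 0]

Sorted: [0, 2, 4, 4, 4, 5, 6, 6, 8]


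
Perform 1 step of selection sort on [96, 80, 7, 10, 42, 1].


Initial: [96, 80, 7, 10, 42, 1]
Step 1: min=1 at 5
  Swap: [1, 80, 7, 10, 42, 96]

After 1 step: [1, 80, 7, 10, 42, 96]


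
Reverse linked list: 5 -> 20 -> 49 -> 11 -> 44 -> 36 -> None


Step 1: curr=5, set curr.next=prev(None) | reversed so far: 5
Step 2: curr=20, set curr.next=prev(5) | reversed so far: 20 -> 5
Step 3: curr=49, set curr.next=prev(20) | reversed so far: 49 -> 20 -> 5
Step 4: curr=11, set curr.next=prev(49) | reversed so far: 11 -> 49 -> 20 -> 5
Step 5: curr=44, set curr.next=prev(11) | reversed so far: 44 -> 11 -> 49 -> 20 -> 5
Step 6: curr=36, set curr.next=prev(44) | reversed so far: 36 -> 44 -> 11 -> 49 -> 20 -> 5

36 -> 44 -> 11 -> 49 -> 20 -> 5 -> None


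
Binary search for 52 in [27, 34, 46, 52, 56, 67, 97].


Step 1: lo=0, hi=6, mid=3, val=52

Found at index 3


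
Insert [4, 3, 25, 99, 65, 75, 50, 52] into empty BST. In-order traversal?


Insert 4: root
Insert 3: L from 4
Insert 25: R from 4
Insert 99: R from 4 -> R from 25
Insert 65: R from 4 -> R from 25 -> L from 99
Insert 75: R from 4 -> R from 25 -> L from 99 -> R from 65
Insert 50: R from 4 -> R from 25 -> L from 99 -> L from 65
Insert 52: R from 4 -> R from 25 -> L from 99 -> L from 65 -> R from 50

In-order: [3, 4, 25, 50, 52, 65, 75, 99]


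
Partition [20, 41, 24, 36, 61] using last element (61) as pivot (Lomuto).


Pivot: 61
  20 <= 61: advance i (no swap)
  41 <= 61: advance i (no swap)
  24 <= 61: advance i (no swap)
  36 <= 61: advance i (no swap)
Place pivot at 4: [20, 41, 24, 36, 61]

Partitioned: [20, 41, 24, 36, 61]


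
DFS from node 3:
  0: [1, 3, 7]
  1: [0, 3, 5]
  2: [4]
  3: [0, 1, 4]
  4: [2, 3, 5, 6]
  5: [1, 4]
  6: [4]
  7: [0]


Visit 3, push [4, 1, 0]
Visit 0, push [7, 1]
Visit 1, push [5]
Visit 5, push [4]
Visit 4, push [6, 2]
Visit 2, push []
Visit 6, push []
Visit 7, push []

DFS order: [3, 0, 1, 5, 4, 2, 6, 7]


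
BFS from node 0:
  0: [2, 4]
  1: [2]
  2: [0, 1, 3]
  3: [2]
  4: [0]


Visit 0, enqueue [2, 4]
Visit 2, enqueue [1, 3]
Visit 4, enqueue []
Visit 1, enqueue []
Visit 3, enqueue []

BFS order: [0, 2, 4, 1, 3]


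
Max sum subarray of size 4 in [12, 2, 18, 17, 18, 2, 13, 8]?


[0:4]: 49
[1:5]: 55
[2:6]: 55
[3:7]: 50
[4:8]: 41

Max: 55 at [1:5]


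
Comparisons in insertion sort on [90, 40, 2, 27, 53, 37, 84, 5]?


Algorithm: insertion sort
Input: [90, 40, 2, 27, 53, 37, 84, 5]
Sorted: [2, 5, 27, 37, 40, 53, 84, 90]

21


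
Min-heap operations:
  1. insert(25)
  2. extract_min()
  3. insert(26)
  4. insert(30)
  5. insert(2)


insert(25) -> [25]
extract_min()->25, []
insert(26) -> [26]
insert(30) -> [26, 30]
insert(2) -> [2, 30, 26]

Final heap: [2, 30, 26]


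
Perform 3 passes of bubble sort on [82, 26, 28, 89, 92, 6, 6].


Initial: [82, 26, 28, 89, 92, 6, 6]
Pass 1: [26, 28, 82, 89, 6, 6, 92] (4 swaps)
Pass 2: [26, 28, 82, 6, 6, 89, 92] (2 swaps)
Pass 3: [26, 28, 6, 6, 82, 89, 92] (2 swaps)

After 3 passes: [26, 28, 6, 6, 82, 89, 92]


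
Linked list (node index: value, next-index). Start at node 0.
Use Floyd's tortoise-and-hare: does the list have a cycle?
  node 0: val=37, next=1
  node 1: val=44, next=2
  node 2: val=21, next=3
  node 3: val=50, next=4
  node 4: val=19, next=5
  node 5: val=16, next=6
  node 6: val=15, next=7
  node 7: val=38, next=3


Floyd's tortoise (slow, +1) and hare (fast, +2):
  init: slow=0, fast=0
  step 1: slow=1, fast=2
  step 2: slow=2, fast=4
  step 3: slow=3, fast=6
  step 4: slow=4, fast=3
  step 5: slow=5, fast=5
  slow == fast at node 5: cycle detected

Cycle: yes


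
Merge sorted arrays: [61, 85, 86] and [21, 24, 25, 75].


Take 21 from B
Take 24 from B
Take 25 from B
Take 61 from A
Take 75 from B

Merged: [21, 24, 25, 61, 75, 85, 86]


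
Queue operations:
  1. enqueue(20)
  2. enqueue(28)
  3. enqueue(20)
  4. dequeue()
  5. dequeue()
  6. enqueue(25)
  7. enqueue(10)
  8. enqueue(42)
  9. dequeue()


enqueue(20) -> [20]
enqueue(28) -> [20, 28]
enqueue(20) -> [20, 28, 20]
dequeue()->20, [28, 20]
dequeue()->28, [20]
enqueue(25) -> [20, 25]
enqueue(10) -> [20, 25, 10]
enqueue(42) -> [20, 25, 10, 42]
dequeue()->20, [25, 10, 42]

Final queue: [25, 10, 42]


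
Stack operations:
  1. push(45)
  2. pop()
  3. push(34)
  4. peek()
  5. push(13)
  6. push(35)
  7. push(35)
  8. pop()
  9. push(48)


push(45) -> [45]
pop()->45, []
push(34) -> [34]
peek()->34
push(13) -> [34, 13]
push(35) -> [34, 13, 35]
push(35) -> [34, 13, 35, 35]
pop()->35, [34, 13, 35]
push(48) -> [34, 13, 35, 48]

Final stack: [34, 13, 35, 48]


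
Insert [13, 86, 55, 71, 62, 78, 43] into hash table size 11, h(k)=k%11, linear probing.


Insert 13: h=2 -> slot 2
Insert 86: h=9 -> slot 9
Insert 55: h=0 -> slot 0
Insert 71: h=5 -> slot 5
Insert 62: h=7 -> slot 7
Insert 78: h=1 -> slot 1
Insert 43: h=10 -> slot 10

Table: [55, 78, 13, None, None, 71, None, 62, None, 86, 43]


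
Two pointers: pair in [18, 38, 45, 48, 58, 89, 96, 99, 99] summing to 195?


lo=0(18)+hi=8(99)=117
lo=1(38)+hi=8(99)=137
lo=2(45)+hi=8(99)=144
lo=3(48)+hi=8(99)=147
lo=4(58)+hi=8(99)=157
lo=5(89)+hi=8(99)=188
lo=6(96)+hi=8(99)=195

Yes: 96+99=195


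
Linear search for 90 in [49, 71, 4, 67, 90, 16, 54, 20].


i=0: 49!=90
i=1: 71!=90
i=2: 4!=90
i=3: 67!=90
i=4: 90==90 found!

Found at 4, 5 comps


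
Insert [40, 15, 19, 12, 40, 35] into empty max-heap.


Insert 40: [40]
Insert 15: [40, 15]
Insert 19: [40, 15, 19]
Insert 12: [40, 15, 19, 12]
Insert 40: [40, 40, 19, 12, 15]
Insert 35: [40, 40, 35, 12, 15, 19]

Final heap: [40, 40, 35, 12, 15, 19]


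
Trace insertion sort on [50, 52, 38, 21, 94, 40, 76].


Initial: [50, 52, 38, 21, 94, 40, 76]
Insert 52: [50, 52, 38, 21, 94, 40, 76]
Insert 38: [38, 50, 52, 21, 94, 40, 76]
Insert 21: [21, 38, 50, 52, 94, 40, 76]
Insert 94: [21, 38, 50, 52, 94, 40, 76]
Insert 40: [21, 38, 40, 50, 52, 94, 76]
Insert 76: [21, 38, 40, 50, 52, 76, 94]

Sorted: [21, 38, 40, 50, 52, 76, 94]


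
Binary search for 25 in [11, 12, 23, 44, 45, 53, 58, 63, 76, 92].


Step 1: lo=0, hi=9, mid=4, val=45
Step 2: lo=0, hi=3, mid=1, val=12
Step 3: lo=2, hi=3, mid=2, val=23
Step 4: lo=3, hi=3, mid=3, val=44

Not found


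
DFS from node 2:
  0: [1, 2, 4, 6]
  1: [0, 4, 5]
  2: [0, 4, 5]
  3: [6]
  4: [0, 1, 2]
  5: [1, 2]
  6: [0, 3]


Visit 2, push [5, 4, 0]
Visit 0, push [6, 4, 1]
Visit 1, push [5, 4]
Visit 4, push []
Visit 5, push []
Visit 6, push [3]
Visit 3, push []

DFS order: [2, 0, 1, 4, 5, 6, 3]


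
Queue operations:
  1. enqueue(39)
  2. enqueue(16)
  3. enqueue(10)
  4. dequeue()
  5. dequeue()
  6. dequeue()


enqueue(39) -> [39]
enqueue(16) -> [39, 16]
enqueue(10) -> [39, 16, 10]
dequeue()->39, [16, 10]
dequeue()->16, [10]
dequeue()->10, []

Final queue: []


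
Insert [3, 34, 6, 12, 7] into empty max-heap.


Insert 3: [3]
Insert 34: [34, 3]
Insert 6: [34, 3, 6]
Insert 12: [34, 12, 6, 3]
Insert 7: [34, 12, 6, 3, 7]

Final heap: [34, 12, 6, 3, 7]


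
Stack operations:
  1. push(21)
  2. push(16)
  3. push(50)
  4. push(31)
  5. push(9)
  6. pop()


push(21) -> [21]
push(16) -> [21, 16]
push(50) -> [21, 16, 50]
push(31) -> [21, 16, 50, 31]
push(9) -> [21, 16, 50, 31, 9]
pop()->9, [21, 16, 50, 31]

Final stack: [21, 16, 50, 31]


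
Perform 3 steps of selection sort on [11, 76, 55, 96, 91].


Initial: [11, 76, 55, 96, 91]
Step 1: min=11 at 0
  Swap: [11, 76, 55, 96, 91]
Step 2: min=55 at 2
  Swap: [11, 55, 76, 96, 91]
Step 3: min=76 at 2
  Swap: [11, 55, 76, 96, 91]

After 3 steps: [11, 55, 76, 96, 91]


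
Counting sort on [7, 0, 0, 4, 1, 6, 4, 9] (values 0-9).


Input: [7, 0, 0, 4, 1, 6, 4, 9]
Counts: [2, 1, 0, 0, 2, 0, 1, 1, 0, 1]

Sorted: [0, 0, 1, 4, 4, 6, 7, 9]


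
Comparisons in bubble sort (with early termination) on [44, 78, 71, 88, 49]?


Algorithm: bubble sort (with early termination)
Input: [44, 78, 71, 88, 49]
Sorted: [44, 49, 71, 78, 88]

10


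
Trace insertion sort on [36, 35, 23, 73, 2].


Initial: [36, 35, 23, 73, 2]
Insert 35: [35, 36, 23, 73, 2]
Insert 23: [23, 35, 36, 73, 2]
Insert 73: [23, 35, 36, 73, 2]
Insert 2: [2, 23, 35, 36, 73]

Sorted: [2, 23, 35, 36, 73]


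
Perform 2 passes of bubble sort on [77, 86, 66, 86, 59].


Initial: [77, 86, 66, 86, 59]
Pass 1: [77, 66, 86, 59, 86] (2 swaps)
Pass 2: [66, 77, 59, 86, 86] (2 swaps)

After 2 passes: [66, 77, 59, 86, 86]


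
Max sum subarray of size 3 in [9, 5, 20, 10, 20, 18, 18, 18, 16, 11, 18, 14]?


[0:3]: 34
[1:4]: 35
[2:5]: 50
[3:6]: 48
[4:7]: 56
[5:8]: 54
[6:9]: 52
[7:10]: 45
[8:11]: 45
[9:12]: 43

Max: 56 at [4:7]


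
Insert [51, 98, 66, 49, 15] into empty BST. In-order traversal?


Insert 51: root
Insert 98: R from 51
Insert 66: R from 51 -> L from 98
Insert 49: L from 51
Insert 15: L from 51 -> L from 49

In-order: [15, 49, 51, 66, 98]


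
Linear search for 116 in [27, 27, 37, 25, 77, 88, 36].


i=0: 27!=116
i=1: 27!=116
i=2: 37!=116
i=3: 25!=116
i=4: 77!=116
i=5: 88!=116
i=6: 36!=116

Not found, 7 comps


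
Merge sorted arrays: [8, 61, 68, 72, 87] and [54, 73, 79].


Take 8 from A
Take 54 from B
Take 61 from A
Take 68 from A
Take 72 from A
Take 73 from B
Take 79 from B

Merged: [8, 54, 61, 68, 72, 73, 79, 87]


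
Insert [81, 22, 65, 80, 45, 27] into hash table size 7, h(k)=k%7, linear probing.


Insert 81: h=4 -> slot 4
Insert 22: h=1 -> slot 1
Insert 65: h=2 -> slot 2
Insert 80: h=3 -> slot 3
Insert 45: h=3, 2 probes -> slot 5
Insert 27: h=6 -> slot 6

Table: [None, 22, 65, 80, 81, 45, 27]


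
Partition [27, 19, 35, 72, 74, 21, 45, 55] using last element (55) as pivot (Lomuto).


Pivot: 55
  27 <= 55: advance i (no swap)
  19 <= 55: advance i (no swap)
  35 <= 55: advance i (no swap)
  21 <= 55: swap -> [27, 19, 35, 21, 74, 72, 45, 55]
  45 <= 55: swap -> [27, 19, 35, 21, 45, 72, 74, 55]
Place pivot at 5: [27, 19, 35, 21, 45, 55, 74, 72]

Partitioned: [27, 19, 35, 21, 45, 55, 74, 72]


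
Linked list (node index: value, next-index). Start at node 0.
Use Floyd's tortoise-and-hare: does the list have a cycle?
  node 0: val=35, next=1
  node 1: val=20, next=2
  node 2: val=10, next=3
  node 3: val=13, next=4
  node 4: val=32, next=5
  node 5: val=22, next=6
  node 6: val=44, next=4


Floyd's tortoise (slow, +1) and hare (fast, +2):
  init: slow=0, fast=0
  step 1: slow=1, fast=2
  step 2: slow=2, fast=4
  step 3: slow=3, fast=6
  step 4: slow=4, fast=5
  step 5: slow=5, fast=4
  step 6: slow=6, fast=6
  slow == fast at node 6: cycle detected

Cycle: yes


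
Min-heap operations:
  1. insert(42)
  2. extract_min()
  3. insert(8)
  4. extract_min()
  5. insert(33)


insert(42) -> [42]
extract_min()->42, []
insert(8) -> [8]
extract_min()->8, []
insert(33) -> [33]

Final heap: [33]


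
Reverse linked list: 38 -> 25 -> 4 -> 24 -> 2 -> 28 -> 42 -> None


Step 1: curr=38, set curr.next=prev(None) | reversed so far: 38
Step 2: curr=25, set curr.next=prev(38) | reversed so far: 25 -> 38
Step 3: curr=4, set curr.next=prev(25) | reversed so far: 4 -> 25 -> 38
Step 4: curr=24, set curr.next=prev(4) | reversed so far: 24 -> 4 -> 25 -> 38
Step 5: curr=2, set curr.next=prev(24) | reversed so far: 2 -> 24 -> 4 -> 25 -> 38
Step 6: curr=28, set curr.next=prev(2) | reversed so far: 28 -> 2 -> 24 -> 4 -> 25 -> 38
Step 7: curr=42, set curr.next=prev(28) | reversed so far: 42 -> 28 -> 2 -> 24 -> 4 -> 25 -> 38

42 -> 28 -> 2 -> 24 -> 4 -> 25 -> 38 -> None


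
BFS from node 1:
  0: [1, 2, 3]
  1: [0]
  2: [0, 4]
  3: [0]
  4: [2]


Visit 1, enqueue [0]
Visit 0, enqueue [2, 3]
Visit 2, enqueue [4]
Visit 3, enqueue []
Visit 4, enqueue []

BFS order: [1, 0, 2, 3, 4]


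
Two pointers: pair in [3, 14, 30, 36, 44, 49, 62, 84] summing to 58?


lo=0(3)+hi=7(84)=87
lo=0(3)+hi=6(62)=65
lo=0(3)+hi=5(49)=52
lo=1(14)+hi=5(49)=63
lo=1(14)+hi=4(44)=58

Yes: 14+44=58


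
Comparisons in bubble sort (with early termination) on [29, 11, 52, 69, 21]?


Algorithm: bubble sort (with early termination)
Input: [29, 11, 52, 69, 21]
Sorted: [11, 21, 29, 52, 69]

10


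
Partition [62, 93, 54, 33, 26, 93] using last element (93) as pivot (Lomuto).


Pivot: 93
  62 <= 93: advance i (no swap)
  93 <= 93: advance i (no swap)
  54 <= 93: advance i (no swap)
  33 <= 93: advance i (no swap)
  26 <= 93: advance i (no swap)
Place pivot at 5: [62, 93, 54, 33, 26, 93]

Partitioned: [62, 93, 54, 33, 26, 93]


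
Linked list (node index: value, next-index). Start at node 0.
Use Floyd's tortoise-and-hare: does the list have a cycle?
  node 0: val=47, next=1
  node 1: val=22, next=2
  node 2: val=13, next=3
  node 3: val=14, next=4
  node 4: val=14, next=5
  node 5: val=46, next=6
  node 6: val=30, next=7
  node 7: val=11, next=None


Floyd's tortoise (slow, +1) and hare (fast, +2):
  init: slow=0, fast=0
  step 1: slow=1, fast=2
  step 2: slow=2, fast=4
  step 3: slow=3, fast=6
  step 4: fast 6->7->None, no cycle

Cycle: no


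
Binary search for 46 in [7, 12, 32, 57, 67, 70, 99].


Step 1: lo=0, hi=6, mid=3, val=57
Step 2: lo=0, hi=2, mid=1, val=12
Step 3: lo=2, hi=2, mid=2, val=32

Not found


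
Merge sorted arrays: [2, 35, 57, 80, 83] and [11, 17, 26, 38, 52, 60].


Take 2 from A
Take 11 from B
Take 17 from B
Take 26 from B
Take 35 from A
Take 38 from B
Take 52 from B
Take 57 from A
Take 60 from B

Merged: [2, 11, 17, 26, 35, 38, 52, 57, 60, 80, 83]


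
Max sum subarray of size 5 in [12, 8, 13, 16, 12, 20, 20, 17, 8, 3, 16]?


[0:5]: 61
[1:6]: 69
[2:7]: 81
[3:8]: 85
[4:9]: 77
[5:10]: 68
[6:11]: 64

Max: 85 at [3:8]


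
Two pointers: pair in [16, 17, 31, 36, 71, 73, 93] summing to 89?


lo=0(16)+hi=6(93)=109
lo=0(16)+hi=5(73)=89

Yes: 16+73=89


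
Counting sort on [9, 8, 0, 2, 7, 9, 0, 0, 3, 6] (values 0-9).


Input: [9, 8, 0, 2, 7, 9, 0, 0, 3, 6]
Counts: [3, 0, 1, 1, 0, 0, 1, 1, 1, 2]

Sorted: [0, 0, 0, 2, 3, 6, 7, 8, 9, 9]


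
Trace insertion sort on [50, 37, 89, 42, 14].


Initial: [50, 37, 89, 42, 14]
Insert 37: [37, 50, 89, 42, 14]
Insert 89: [37, 50, 89, 42, 14]
Insert 42: [37, 42, 50, 89, 14]
Insert 14: [14, 37, 42, 50, 89]

Sorted: [14, 37, 42, 50, 89]


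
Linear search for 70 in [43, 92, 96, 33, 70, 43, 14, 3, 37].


i=0: 43!=70
i=1: 92!=70
i=2: 96!=70
i=3: 33!=70
i=4: 70==70 found!

Found at 4, 5 comps


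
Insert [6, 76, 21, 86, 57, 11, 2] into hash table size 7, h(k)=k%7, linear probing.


Insert 6: h=6 -> slot 6
Insert 76: h=6, 1 probes -> slot 0
Insert 21: h=0, 1 probes -> slot 1
Insert 86: h=2 -> slot 2
Insert 57: h=1, 2 probes -> slot 3
Insert 11: h=4 -> slot 4
Insert 2: h=2, 3 probes -> slot 5

Table: [76, 21, 86, 57, 11, 2, 6]


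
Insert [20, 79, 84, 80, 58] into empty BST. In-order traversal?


Insert 20: root
Insert 79: R from 20
Insert 84: R from 20 -> R from 79
Insert 80: R from 20 -> R from 79 -> L from 84
Insert 58: R from 20 -> L from 79

In-order: [20, 58, 79, 80, 84]


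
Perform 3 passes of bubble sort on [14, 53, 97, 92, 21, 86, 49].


Initial: [14, 53, 97, 92, 21, 86, 49]
Pass 1: [14, 53, 92, 21, 86, 49, 97] (4 swaps)
Pass 2: [14, 53, 21, 86, 49, 92, 97] (3 swaps)
Pass 3: [14, 21, 53, 49, 86, 92, 97] (2 swaps)

After 3 passes: [14, 21, 53, 49, 86, 92, 97]


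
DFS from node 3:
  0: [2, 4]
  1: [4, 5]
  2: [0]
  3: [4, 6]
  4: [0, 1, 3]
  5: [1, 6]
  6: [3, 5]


Visit 3, push [6, 4]
Visit 4, push [1, 0]
Visit 0, push [2]
Visit 2, push []
Visit 1, push [5]
Visit 5, push [6]
Visit 6, push []

DFS order: [3, 4, 0, 2, 1, 5, 6]


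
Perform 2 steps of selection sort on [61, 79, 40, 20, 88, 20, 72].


Initial: [61, 79, 40, 20, 88, 20, 72]
Step 1: min=20 at 3
  Swap: [20, 79, 40, 61, 88, 20, 72]
Step 2: min=20 at 5
  Swap: [20, 20, 40, 61, 88, 79, 72]

After 2 steps: [20, 20, 40, 61, 88, 79, 72]


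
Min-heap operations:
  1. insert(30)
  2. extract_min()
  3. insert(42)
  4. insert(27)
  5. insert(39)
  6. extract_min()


insert(30) -> [30]
extract_min()->30, []
insert(42) -> [42]
insert(27) -> [27, 42]
insert(39) -> [27, 42, 39]
extract_min()->27, [39, 42]

Final heap: [39, 42]


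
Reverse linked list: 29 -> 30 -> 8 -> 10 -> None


Step 1: curr=29, set curr.next=prev(None) | reversed so far: 29
Step 2: curr=30, set curr.next=prev(29) | reversed so far: 30 -> 29
Step 3: curr=8, set curr.next=prev(30) | reversed so far: 8 -> 30 -> 29
Step 4: curr=10, set curr.next=prev(8) | reversed so far: 10 -> 8 -> 30 -> 29

10 -> 8 -> 30 -> 29 -> None


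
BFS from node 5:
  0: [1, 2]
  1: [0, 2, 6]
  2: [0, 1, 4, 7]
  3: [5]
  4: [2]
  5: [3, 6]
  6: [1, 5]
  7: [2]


Visit 5, enqueue [3, 6]
Visit 3, enqueue []
Visit 6, enqueue [1]
Visit 1, enqueue [0, 2]
Visit 0, enqueue []
Visit 2, enqueue [4, 7]
Visit 4, enqueue []
Visit 7, enqueue []

BFS order: [5, 3, 6, 1, 0, 2, 4, 7]


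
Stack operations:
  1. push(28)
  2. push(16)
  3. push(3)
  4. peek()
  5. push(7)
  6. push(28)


push(28) -> [28]
push(16) -> [28, 16]
push(3) -> [28, 16, 3]
peek()->3
push(7) -> [28, 16, 3, 7]
push(28) -> [28, 16, 3, 7, 28]

Final stack: [28, 16, 3, 7, 28]


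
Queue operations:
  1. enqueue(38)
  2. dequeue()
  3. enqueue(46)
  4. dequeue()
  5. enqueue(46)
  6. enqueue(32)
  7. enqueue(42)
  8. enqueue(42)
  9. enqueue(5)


enqueue(38) -> [38]
dequeue()->38, []
enqueue(46) -> [46]
dequeue()->46, []
enqueue(46) -> [46]
enqueue(32) -> [46, 32]
enqueue(42) -> [46, 32, 42]
enqueue(42) -> [46, 32, 42, 42]
enqueue(5) -> [46, 32, 42, 42, 5]

Final queue: [46, 32, 42, 42, 5]


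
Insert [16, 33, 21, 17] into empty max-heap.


Insert 16: [16]
Insert 33: [33, 16]
Insert 21: [33, 16, 21]
Insert 17: [33, 17, 21, 16]

Final heap: [33, 17, 21, 16]


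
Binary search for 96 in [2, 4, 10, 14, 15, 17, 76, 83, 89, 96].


Step 1: lo=0, hi=9, mid=4, val=15
Step 2: lo=5, hi=9, mid=7, val=83
Step 3: lo=8, hi=9, mid=8, val=89
Step 4: lo=9, hi=9, mid=9, val=96

Found at index 9


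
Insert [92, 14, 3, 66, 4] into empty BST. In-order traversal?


Insert 92: root
Insert 14: L from 92
Insert 3: L from 92 -> L from 14
Insert 66: L from 92 -> R from 14
Insert 4: L from 92 -> L from 14 -> R from 3

In-order: [3, 4, 14, 66, 92]


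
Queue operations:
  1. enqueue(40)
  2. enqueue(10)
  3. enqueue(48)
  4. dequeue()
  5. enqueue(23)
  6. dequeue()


enqueue(40) -> [40]
enqueue(10) -> [40, 10]
enqueue(48) -> [40, 10, 48]
dequeue()->40, [10, 48]
enqueue(23) -> [10, 48, 23]
dequeue()->10, [48, 23]

Final queue: [48, 23]


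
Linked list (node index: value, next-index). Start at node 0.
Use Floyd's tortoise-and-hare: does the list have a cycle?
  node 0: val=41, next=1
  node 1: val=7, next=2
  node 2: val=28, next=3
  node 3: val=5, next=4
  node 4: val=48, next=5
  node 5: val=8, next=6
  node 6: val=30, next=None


Floyd's tortoise (slow, +1) and hare (fast, +2):
  init: slow=0, fast=0
  step 1: slow=1, fast=2
  step 2: slow=2, fast=4
  step 3: slow=3, fast=6
  step 4: fast -> None, no cycle

Cycle: no


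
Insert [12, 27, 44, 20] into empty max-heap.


Insert 12: [12]
Insert 27: [27, 12]
Insert 44: [44, 12, 27]
Insert 20: [44, 20, 27, 12]

Final heap: [44, 20, 27, 12]


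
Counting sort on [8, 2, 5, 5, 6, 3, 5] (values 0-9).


Input: [8, 2, 5, 5, 6, 3, 5]
Counts: [0, 0, 1, 1, 0, 3, 1, 0, 1, 0]

Sorted: [2, 3, 5, 5, 5, 6, 8]


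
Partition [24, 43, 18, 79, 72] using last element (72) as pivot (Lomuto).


Pivot: 72
  24 <= 72: advance i (no swap)
  43 <= 72: advance i (no swap)
  18 <= 72: advance i (no swap)
Place pivot at 3: [24, 43, 18, 72, 79]

Partitioned: [24, 43, 18, 72, 79]


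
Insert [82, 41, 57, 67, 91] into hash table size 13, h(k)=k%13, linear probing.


Insert 82: h=4 -> slot 4
Insert 41: h=2 -> slot 2
Insert 57: h=5 -> slot 5
Insert 67: h=2, 1 probes -> slot 3
Insert 91: h=0 -> slot 0

Table: [91, None, 41, 67, 82, 57, None, None, None, None, None, None, None]


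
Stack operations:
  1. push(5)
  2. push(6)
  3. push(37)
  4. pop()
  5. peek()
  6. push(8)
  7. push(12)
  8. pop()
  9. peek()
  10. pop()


push(5) -> [5]
push(6) -> [5, 6]
push(37) -> [5, 6, 37]
pop()->37, [5, 6]
peek()->6
push(8) -> [5, 6, 8]
push(12) -> [5, 6, 8, 12]
pop()->12, [5, 6, 8]
peek()->8
pop()->8, [5, 6]

Final stack: [5, 6]


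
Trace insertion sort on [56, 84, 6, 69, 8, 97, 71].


Initial: [56, 84, 6, 69, 8, 97, 71]
Insert 84: [56, 84, 6, 69, 8, 97, 71]
Insert 6: [6, 56, 84, 69, 8, 97, 71]
Insert 69: [6, 56, 69, 84, 8, 97, 71]
Insert 8: [6, 8, 56, 69, 84, 97, 71]
Insert 97: [6, 8, 56, 69, 84, 97, 71]
Insert 71: [6, 8, 56, 69, 71, 84, 97]

Sorted: [6, 8, 56, 69, 71, 84, 97]


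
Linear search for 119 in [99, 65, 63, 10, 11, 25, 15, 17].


i=0: 99!=119
i=1: 65!=119
i=2: 63!=119
i=3: 10!=119
i=4: 11!=119
i=5: 25!=119
i=6: 15!=119
i=7: 17!=119

Not found, 8 comps


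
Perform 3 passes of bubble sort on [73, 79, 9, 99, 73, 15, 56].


Initial: [73, 79, 9, 99, 73, 15, 56]
Pass 1: [73, 9, 79, 73, 15, 56, 99] (4 swaps)
Pass 2: [9, 73, 73, 15, 56, 79, 99] (4 swaps)
Pass 3: [9, 73, 15, 56, 73, 79, 99] (2 swaps)

After 3 passes: [9, 73, 15, 56, 73, 79, 99]


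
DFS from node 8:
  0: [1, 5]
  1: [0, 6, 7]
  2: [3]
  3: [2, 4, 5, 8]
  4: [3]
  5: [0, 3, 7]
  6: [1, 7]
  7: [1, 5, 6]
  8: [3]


Visit 8, push [3]
Visit 3, push [5, 4, 2]
Visit 2, push []
Visit 4, push []
Visit 5, push [7, 0]
Visit 0, push [1]
Visit 1, push [7, 6]
Visit 6, push [7]
Visit 7, push []

DFS order: [8, 3, 2, 4, 5, 0, 1, 6, 7]


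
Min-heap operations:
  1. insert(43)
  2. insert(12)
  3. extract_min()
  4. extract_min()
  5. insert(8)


insert(43) -> [43]
insert(12) -> [12, 43]
extract_min()->12, [43]
extract_min()->43, []
insert(8) -> [8]

Final heap: [8]


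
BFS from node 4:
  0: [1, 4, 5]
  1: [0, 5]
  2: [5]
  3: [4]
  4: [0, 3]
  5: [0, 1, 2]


Visit 4, enqueue [0, 3]
Visit 0, enqueue [1, 5]
Visit 3, enqueue []
Visit 1, enqueue []
Visit 5, enqueue [2]
Visit 2, enqueue []

BFS order: [4, 0, 3, 1, 5, 2]


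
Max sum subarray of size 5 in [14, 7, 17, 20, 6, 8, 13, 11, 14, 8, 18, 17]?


[0:5]: 64
[1:6]: 58
[2:7]: 64
[3:8]: 58
[4:9]: 52
[5:10]: 54
[6:11]: 64
[7:12]: 68

Max: 68 at [7:12]


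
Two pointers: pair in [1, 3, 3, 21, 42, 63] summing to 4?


lo=0(1)+hi=5(63)=64
lo=0(1)+hi=4(42)=43
lo=0(1)+hi=3(21)=22
lo=0(1)+hi=2(3)=4

Yes: 1+3=4


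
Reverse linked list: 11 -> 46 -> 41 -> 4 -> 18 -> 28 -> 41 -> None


Step 1: curr=11, set curr.next=prev(None) | reversed so far: 11
Step 2: curr=46, set curr.next=prev(11) | reversed so far: 46 -> 11
Step 3: curr=41, set curr.next=prev(46) | reversed so far: 41 -> 46 -> 11
Step 4: curr=4, set curr.next=prev(41) | reversed so far: 4 -> 41 -> 46 -> 11
Step 5: curr=18, set curr.next=prev(4) | reversed so far: 18 -> 4 -> 41 -> 46 -> 11
Step 6: curr=28, set curr.next=prev(18) | reversed so far: 28 -> 18 -> 4 -> 41 -> 46 -> 11
Step 7: curr=41, set curr.next=prev(28) | reversed so far: 41 -> 28 -> 18 -> 4 -> 41 -> 46 -> 11

41 -> 28 -> 18 -> 4 -> 41 -> 46 -> 11 -> None


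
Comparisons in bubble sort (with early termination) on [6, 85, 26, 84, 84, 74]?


Algorithm: bubble sort (with early termination)
Input: [6, 85, 26, 84, 84, 74]
Sorted: [6, 26, 74, 84, 84, 85]

14


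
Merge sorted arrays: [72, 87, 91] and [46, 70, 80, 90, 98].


Take 46 from B
Take 70 from B
Take 72 from A
Take 80 from B
Take 87 from A
Take 90 from B
Take 91 from A

Merged: [46, 70, 72, 80, 87, 90, 91, 98]


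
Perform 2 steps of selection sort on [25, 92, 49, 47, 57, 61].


Initial: [25, 92, 49, 47, 57, 61]
Step 1: min=25 at 0
  Swap: [25, 92, 49, 47, 57, 61]
Step 2: min=47 at 3
  Swap: [25, 47, 49, 92, 57, 61]

After 2 steps: [25, 47, 49, 92, 57, 61]


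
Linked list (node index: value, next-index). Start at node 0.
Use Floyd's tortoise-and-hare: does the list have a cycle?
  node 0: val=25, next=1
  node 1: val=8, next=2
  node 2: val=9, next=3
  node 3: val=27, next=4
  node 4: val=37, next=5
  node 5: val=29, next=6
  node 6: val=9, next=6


Floyd's tortoise (slow, +1) and hare (fast, +2):
  init: slow=0, fast=0
  step 1: slow=1, fast=2
  step 2: slow=2, fast=4
  step 3: slow=3, fast=6
  step 4: slow=4, fast=6
  step 5: slow=5, fast=6
  step 6: slow=6, fast=6
  slow == fast at node 6: cycle detected

Cycle: yes


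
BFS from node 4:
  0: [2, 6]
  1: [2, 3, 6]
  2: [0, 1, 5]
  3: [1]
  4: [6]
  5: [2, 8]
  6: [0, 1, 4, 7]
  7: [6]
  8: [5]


Visit 4, enqueue [6]
Visit 6, enqueue [0, 1, 7]
Visit 0, enqueue [2]
Visit 1, enqueue [3]
Visit 7, enqueue []
Visit 2, enqueue [5]
Visit 3, enqueue []
Visit 5, enqueue [8]
Visit 8, enqueue []

BFS order: [4, 6, 0, 1, 7, 2, 3, 5, 8]


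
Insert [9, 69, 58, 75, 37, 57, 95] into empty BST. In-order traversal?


Insert 9: root
Insert 69: R from 9
Insert 58: R from 9 -> L from 69
Insert 75: R from 9 -> R from 69
Insert 37: R from 9 -> L from 69 -> L from 58
Insert 57: R from 9 -> L from 69 -> L from 58 -> R from 37
Insert 95: R from 9 -> R from 69 -> R from 75

In-order: [9, 37, 57, 58, 69, 75, 95]


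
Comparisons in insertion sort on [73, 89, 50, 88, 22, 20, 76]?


Algorithm: insertion sort
Input: [73, 89, 50, 88, 22, 20, 76]
Sorted: [20, 22, 50, 73, 76, 88, 89]

17


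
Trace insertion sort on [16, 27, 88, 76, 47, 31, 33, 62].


Initial: [16, 27, 88, 76, 47, 31, 33, 62]
Insert 27: [16, 27, 88, 76, 47, 31, 33, 62]
Insert 88: [16, 27, 88, 76, 47, 31, 33, 62]
Insert 76: [16, 27, 76, 88, 47, 31, 33, 62]
Insert 47: [16, 27, 47, 76, 88, 31, 33, 62]
Insert 31: [16, 27, 31, 47, 76, 88, 33, 62]
Insert 33: [16, 27, 31, 33, 47, 76, 88, 62]
Insert 62: [16, 27, 31, 33, 47, 62, 76, 88]

Sorted: [16, 27, 31, 33, 47, 62, 76, 88]


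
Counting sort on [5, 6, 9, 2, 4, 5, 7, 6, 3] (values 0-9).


Input: [5, 6, 9, 2, 4, 5, 7, 6, 3]
Counts: [0, 0, 1, 1, 1, 2, 2, 1, 0, 1]

Sorted: [2, 3, 4, 5, 5, 6, 6, 7, 9]


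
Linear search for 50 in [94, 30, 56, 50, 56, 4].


i=0: 94!=50
i=1: 30!=50
i=2: 56!=50
i=3: 50==50 found!

Found at 3, 4 comps


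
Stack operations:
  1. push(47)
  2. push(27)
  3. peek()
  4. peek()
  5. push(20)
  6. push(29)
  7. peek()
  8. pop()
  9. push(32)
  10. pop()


push(47) -> [47]
push(27) -> [47, 27]
peek()->27
peek()->27
push(20) -> [47, 27, 20]
push(29) -> [47, 27, 20, 29]
peek()->29
pop()->29, [47, 27, 20]
push(32) -> [47, 27, 20, 32]
pop()->32, [47, 27, 20]

Final stack: [47, 27, 20]


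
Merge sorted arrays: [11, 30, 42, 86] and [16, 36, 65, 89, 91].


Take 11 from A
Take 16 from B
Take 30 from A
Take 36 from B
Take 42 from A
Take 65 from B
Take 86 from A

Merged: [11, 16, 30, 36, 42, 65, 86, 89, 91]


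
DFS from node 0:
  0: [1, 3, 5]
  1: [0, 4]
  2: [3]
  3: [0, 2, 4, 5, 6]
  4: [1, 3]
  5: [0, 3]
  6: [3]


Visit 0, push [5, 3, 1]
Visit 1, push [4]
Visit 4, push [3]
Visit 3, push [6, 5, 2]
Visit 2, push []
Visit 5, push []
Visit 6, push []

DFS order: [0, 1, 4, 3, 2, 5, 6]


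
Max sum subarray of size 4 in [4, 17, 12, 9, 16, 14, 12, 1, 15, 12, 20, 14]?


[0:4]: 42
[1:5]: 54
[2:6]: 51
[3:7]: 51
[4:8]: 43
[5:9]: 42
[6:10]: 40
[7:11]: 48
[8:12]: 61

Max: 61 at [8:12]


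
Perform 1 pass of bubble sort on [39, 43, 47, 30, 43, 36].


Initial: [39, 43, 47, 30, 43, 36]
Pass 1: [39, 43, 30, 43, 36, 47] (3 swaps)

After 1 pass: [39, 43, 30, 43, 36, 47]


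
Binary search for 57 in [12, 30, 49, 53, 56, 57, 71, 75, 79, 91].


Step 1: lo=0, hi=9, mid=4, val=56
Step 2: lo=5, hi=9, mid=7, val=75
Step 3: lo=5, hi=6, mid=5, val=57

Found at index 5


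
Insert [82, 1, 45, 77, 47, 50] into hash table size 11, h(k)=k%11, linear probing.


Insert 82: h=5 -> slot 5
Insert 1: h=1 -> slot 1
Insert 45: h=1, 1 probes -> slot 2
Insert 77: h=0 -> slot 0
Insert 47: h=3 -> slot 3
Insert 50: h=6 -> slot 6

Table: [77, 1, 45, 47, None, 82, 50, None, None, None, None]


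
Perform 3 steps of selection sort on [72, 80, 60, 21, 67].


Initial: [72, 80, 60, 21, 67]
Step 1: min=21 at 3
  Swap: [21, 80, 60, 72, 67]
Step 2: min=60 at 2
  Swap: [21, 60, 80, 72, 67]
Step 3: min=67 at 4
  Swap: [21, 60, 67, 72, 80]

After 3 steps: [21, 60, 67, 72, 80]


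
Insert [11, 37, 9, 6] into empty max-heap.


Insert 11: [11]
Insert 37: [37, 11]
Insert 9: [37, 11, 9]
Insert 6: [37, 11, 9, 6]

Final heap: [37, 11, 9, 6]


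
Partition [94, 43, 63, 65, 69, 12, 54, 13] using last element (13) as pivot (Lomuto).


Pivot: 13
  12 <= 13: swap -> [12, 43, 63, 65, 69, 94, 54, 13]
Place pivot at 1: [12, 13, 63, 65, 69, 94, 54, 43]

Partitioned: [12, 13, 63, 65, 69, 94, 54, 43]


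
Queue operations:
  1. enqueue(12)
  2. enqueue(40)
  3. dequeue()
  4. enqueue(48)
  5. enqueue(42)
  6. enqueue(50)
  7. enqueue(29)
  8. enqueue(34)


enqueue(12) -> [12]
enqueue(40) -> [12, 40]
dequeue()->12, [40]
enqueue(48) -> [40, 48]
enqueue(42) -> [40, 48, 42]
enqueue(50) -> [40, 48, 42, 50]
enqueue(29) -> [40, 48, 42, 50, 29]
enqueue(34) -> [40, 48, 42, 50, 29, 34]

Final queue: [40, 48, 42, 50, 29, 34]


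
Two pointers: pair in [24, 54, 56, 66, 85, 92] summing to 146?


lo=0(24)+hi=5(92)=116
lo=1(54)+hi=5(92)=146

Yes: 54+92=146


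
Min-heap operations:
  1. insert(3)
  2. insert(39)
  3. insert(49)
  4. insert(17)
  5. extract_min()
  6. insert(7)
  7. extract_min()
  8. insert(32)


insert(3) -> [3]
insert(39) -> [3, 39]
insert(49) -> [3, 39, 49]
insert(17) -> [3, 17, 49, 39]
extract_min()->3, [17, 39, 49]
insert(7) -> [7, 17, 49, 39]
extract_min()->7, [17, 39, 49]
insert(32) -> [17, 32, 49, 39]

Final heap: [17, 32, 49, 39]


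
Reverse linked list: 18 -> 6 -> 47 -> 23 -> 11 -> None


Step 1: curr=18, set curr.next=prev(None) | reversed so far: 18
Step 2: curr=6, set curr.next=prev(18) | reversed so far: 6 -> 18
Step 3: curr=47, set curr.next=prev(6) | reversed so far: 47 -> 6 -> 18
Step 4: curr=23, set curr.next=prev(47) | reversed so far: 23 -> 47 -> 6 -> 18
Step 5: curr=11, set curr.next=prev(23) | reversed so far: 11 -> 23 -> 47 -> 6 -> 18

11 -> 23 -> 47 -> 6 -> 18 -> None


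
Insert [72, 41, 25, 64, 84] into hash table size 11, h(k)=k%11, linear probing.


Insert 72: h=6 -> slot 6
Insert 41: h=8 -> slot 8
Insert 25: h=3 -> slot 3
Insert 64: h=9 -> slot 9
Insert 84: h=7 -> slot 7

Table: [None, None, None, 25, None, None, 72, 84, 41, 64, None]


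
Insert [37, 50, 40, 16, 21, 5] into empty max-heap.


Insert 37: [37]
Insert 50: [50, 37]
Insert 40: [50, 37, 40]
Insert 16: [50, 37, 40, 16]
Insert 21: [50, 37, 40, 16, 21]
Insert 5: [50, 37, 40, 16, 21, 5]

Final heap: [50, 37, 40, 16, 21, 5]


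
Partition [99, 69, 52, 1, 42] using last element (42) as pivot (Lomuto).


Pivot: 42
  1 <= 42: swap -> [1, 69, 52, 99, 42]
Place pivot at 1: [1, 42, 52, 99, 69]

Partitioned: [1, 42, 52, 99, 69]


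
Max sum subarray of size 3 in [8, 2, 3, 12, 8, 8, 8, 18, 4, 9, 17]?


[0:3]: 13
[1:4]: 17
[2:5]: 23
[3:6]: 28
[4:7]: 24
[5:8]: 34
[6:9]: 30
[7:10]: 31
[8:11]: 30

Max: 34 at [5:8]


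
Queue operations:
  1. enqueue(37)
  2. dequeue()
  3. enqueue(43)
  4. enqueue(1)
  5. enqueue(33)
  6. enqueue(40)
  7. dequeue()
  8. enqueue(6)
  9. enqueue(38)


enqueue(37) -> [37]
dequeue()->37, []
enqueue(43) -> [43]
enqueue(1) -> [43, 1]
enqueue(33) -> [43, 1, 33]
enqueue(40) -> [43, 1, 33, 40]
dequeue()->43, [1, 33, 40]
enqueue(6) -> [1, 33, 40, 6]
enqueue(38) -> [1, 33, 40, 6, 38]

Final queue: [1, 33, 40, 6, 38]


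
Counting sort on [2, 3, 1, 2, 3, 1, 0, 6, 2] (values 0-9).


Input: [2, 3, 1, 2, 3, 1, 0, 6, 2]
Counts: [1, 2, 3, 2, 0, 0, 1, 0, 0, 0]

Sorted: [0, 1, 1, 2, 2, 2, 3, 3, 6]


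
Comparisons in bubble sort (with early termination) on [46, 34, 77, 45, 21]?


Algorithm: bubble sort (with early termination)
Input: [46, 34, 77, 45, 21]
Sorted: [21, 34, 45, 46, 77]

10


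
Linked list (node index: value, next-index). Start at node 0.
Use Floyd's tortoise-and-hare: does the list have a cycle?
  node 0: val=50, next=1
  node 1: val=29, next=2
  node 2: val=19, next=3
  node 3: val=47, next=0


Floyd's tortoise (slow, +1) and hare (fast, +2):
  init: slow=0, fast=0
  step 1: slow=1, fast=2
  step 2: slow=2, fast=0
  step 3: slow=3, fast=2
  step 4: slow=0, fast=0
  slow == fast at node 0: cycle detected

Cycle: yes


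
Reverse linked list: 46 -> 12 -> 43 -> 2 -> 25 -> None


Step 1: curr=46, set curr.next=prev(None) | reversed so far: 46
Step 2: curr=12, set curr.next=prev(46) | reversed so far: 12 -> 46
Step 3: curr=43, set curr.next=prev(12) | reversed so far: 43 -> 12 -> 46
Step 4: curr=2, set curr.next=prev(43) | reversed so far: 2 -> 43 -> 12 -> 46
Step 5: curr=25, set curr.next=prev(2) | reversed so far: 25 -> 2 -> 43 -> 12 -> 46

25 -> 2 -> 43 -> 12 -> 46 -> None


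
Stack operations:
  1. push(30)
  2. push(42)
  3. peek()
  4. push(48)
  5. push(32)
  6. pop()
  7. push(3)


push(30) -> [30]
push(42) -> [30, 42]
peek()->42
push(48) -> [30, 42, 48]
push(32) -> [30, 42, 48, 32]
pop()->32, [30, 42, 48]
push(3) -> [30, 42, 48, 3]

Final stack: [30, 42, 48, 3]


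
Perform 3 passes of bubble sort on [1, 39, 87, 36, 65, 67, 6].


Initial: [1, 39, 87, 36, 65, 67, 6]
Pass 1: [1, 39, 36, 65, 67, 6, 87] (4 swaps)
Pass 2: [1, 36, 39, 65, 6, 67, 87] (2 swaps)
Pass 3: [1, 36, 39, 6, 65, 67, 87] (1 swaps)

After 3 passes: [1, 36, 39, 6, 65, 67, 87]


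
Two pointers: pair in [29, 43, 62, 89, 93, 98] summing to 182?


lo=0(29)+hi=5(98)=127
lo=1(43)+hi=5(98)=141
lo=2(62)+hi=5(98)=160
lo=3(89)+hi=5(98)=187
lo=3(89)+hi=4(93)=182

Yes: 89+93=182


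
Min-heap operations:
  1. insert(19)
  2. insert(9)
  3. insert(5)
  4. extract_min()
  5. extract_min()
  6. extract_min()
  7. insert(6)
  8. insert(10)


insert(19) -> [19]
insert(9) -> [9, 19]
insert(5) -> [5, 19, 9]
extract_min()->5, [9, 19]
extract_min()->9, [19]
extract_min()->19, []
insert(6) -> [6]
insert(10) -> [6, 10]

Final heap: [6, 10]


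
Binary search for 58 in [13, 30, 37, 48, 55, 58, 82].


Step 1: lo=0, hi=6, mid=3, val=48
Step 2: lo=4, hi=6, mid=5, val=58

Found at index 5


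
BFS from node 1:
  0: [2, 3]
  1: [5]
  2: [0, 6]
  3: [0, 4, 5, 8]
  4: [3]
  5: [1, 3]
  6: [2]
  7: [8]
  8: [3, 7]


Visit 1, enqueue [5]
Visit 5, enqueue [3]
Visit 3, enqueue [0, 4, 8]
Visit 0, enqueue [2]
Visit 4, enqueue []
Visit 8, enqueue [7]
Visit 2, enqueue [6]
Visit 7, enqueue []
Visit 6, enqueue []

BFS order: [1, 5, 3, 0, 4, 8, 2, 7, 6]


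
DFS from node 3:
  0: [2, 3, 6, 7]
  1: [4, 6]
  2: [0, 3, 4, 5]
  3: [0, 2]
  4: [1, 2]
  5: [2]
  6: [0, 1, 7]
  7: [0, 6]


Visit 3, push [2, 0]
Visit 0, push [7, 6, 2]
Visit 2, push [5, 4]
Visit 4, push [1]
Visit 1, push [6]
Visit 6, push [7]
Visit 7, push []
Visit 5, push []

DFS order: [3, 0, 2, 4, 1, 6, 7, 5]


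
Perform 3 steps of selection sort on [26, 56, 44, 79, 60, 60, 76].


Initial: [26, 56, 44, 79, 60, 60, 76]
Step 1: min=26 at 0
  Swap: [26, 56, 44, 79, 60, 60, 76]
Step 2: min=44 at 2
  Swap: [26, 44, 56, 79, 60, 60, 76]
Step 3: min=56 at 2
  Swap: [26, 44, 56, 79, 60, 60, 76]

After 3 steps: [26, 44, 56, 79, 60, 60, 76]


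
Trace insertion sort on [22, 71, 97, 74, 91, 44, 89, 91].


Initial: [22, 71, 97, 74, 91, 44, 89, 91]
Insert 71: [22, 71, 97, 74, 91, 44, 89, 91]
Insert 97: [22, 71, 97, 74, 91, 44, 89, 91]
Insert 74: [22, 71, 74, 97, 91, 44, 89, 91]
Insert 91: [22, 71, 74, 91, 97, 44, 89, 91]
Insert 44: [22, 44, 71, 74, 91, 97, 89, 91]
Insert 89: [22, 44, 71, 74, 89, 91, 97, 91]
Insert 91: [22, 44, 71, 74, 89, 91, 91, 97]

Sorted: [22, 44, 71, 74, 89, 91, 91, 97]


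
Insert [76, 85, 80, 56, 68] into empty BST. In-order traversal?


Insert 76: root
Insert 85: R from 76
Insert 80: R from 76 -> L from 85
Insert 56: L from 76
Insert 68: L from 76 -> R from 56

In-order: [56, 68, 76, 80, 85]


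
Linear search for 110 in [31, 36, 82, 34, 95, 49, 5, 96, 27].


i=0: 31!=110
i=1: 36!=110
i=2: 82!=110
i=3: 34!=110
i=4: 95!=110
i=5: 49!=110
i=6: 5!=110
i=7: 96!=110
i=8: 27!=110

Not found, 9 comps
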